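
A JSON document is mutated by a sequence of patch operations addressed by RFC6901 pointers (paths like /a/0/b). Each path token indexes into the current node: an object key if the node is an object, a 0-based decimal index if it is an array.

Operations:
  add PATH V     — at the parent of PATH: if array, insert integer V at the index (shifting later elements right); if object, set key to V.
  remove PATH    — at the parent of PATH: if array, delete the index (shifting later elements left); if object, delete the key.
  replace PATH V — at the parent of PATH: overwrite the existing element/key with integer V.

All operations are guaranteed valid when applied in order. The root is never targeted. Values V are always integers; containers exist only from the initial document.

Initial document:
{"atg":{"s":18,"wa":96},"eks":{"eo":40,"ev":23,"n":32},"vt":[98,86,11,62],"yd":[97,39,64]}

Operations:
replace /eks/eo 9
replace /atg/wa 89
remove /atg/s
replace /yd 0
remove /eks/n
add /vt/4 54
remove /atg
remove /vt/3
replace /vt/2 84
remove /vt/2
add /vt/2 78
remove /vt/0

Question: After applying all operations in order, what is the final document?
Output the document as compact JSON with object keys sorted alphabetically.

After op 1 (replace /eks/eo 9): {"atg":{"s":18,"wa":96},"eks":{"eo":9,"ev":23,"n":32},"vt":[98,86,11,62],"yd":[97,39,64]}
After op 2 (replace /atg/wa 89): {"atg":{"s":18,"wa":89},"eks":{"eo":9,"ev":23,"n":32},"vt":[98,86,11,62],"yd":[97,39,64]}
After op 3 (remove /atg/s): {"atg":{"wa":89},"eks":{"eo":9,"ev":23,"n":32},"vt":[98,86,11,62],"yd":[97,39,64]}
After op 4 (replace /yd 0): {"atg":{"wa":89},"eks":{"eo":9,"ev":23,"n":32},"vt":[98,86,11,62],"yd":0}
After op 5 (remove /eks/n): {"atg":{"wa":89},"eks":{"eo":9,"ev":23},"vt":[98,86,11,62],"yd":0}
After op 6 (add /vt/4 54): {"atg":{"wa":89},"eks":{"eo":9,"ev":23},"vt":[98,86,11,62,54],"yd":0}
After op 7 (remove /atg): {"eks":{"eo":9,"ev":23},"vt":[98,86,11,62,54],"yd":0}
After op 8 (remove /vt/3): {"eks":{"eo":9,"ev":23},"vt":[98,86,11,54],"yd":0}
After op 9 (replace /vt/2 84): {"eks":{"eo":9,"ev":23},"vt":[98,86,84,54],"yd":0}
After op 10 (remove /vt/2): {"eks":{"eo":9,"ev":23},"vt":[98,86,54],"yd":0}
After op 11 (add /vt/2 78): {"eks":{"eo":9,"ev":23},"vt":[98,86,78,54],"yd":0}
After op 12 (remove /vt/0): {"eks":{"eo":9,"ev":23},"vt":[86,78,54],"yd":0}

Answer: {"eks":{"eo":9,"ev":23},"vt":[86,78,54],"yd":0}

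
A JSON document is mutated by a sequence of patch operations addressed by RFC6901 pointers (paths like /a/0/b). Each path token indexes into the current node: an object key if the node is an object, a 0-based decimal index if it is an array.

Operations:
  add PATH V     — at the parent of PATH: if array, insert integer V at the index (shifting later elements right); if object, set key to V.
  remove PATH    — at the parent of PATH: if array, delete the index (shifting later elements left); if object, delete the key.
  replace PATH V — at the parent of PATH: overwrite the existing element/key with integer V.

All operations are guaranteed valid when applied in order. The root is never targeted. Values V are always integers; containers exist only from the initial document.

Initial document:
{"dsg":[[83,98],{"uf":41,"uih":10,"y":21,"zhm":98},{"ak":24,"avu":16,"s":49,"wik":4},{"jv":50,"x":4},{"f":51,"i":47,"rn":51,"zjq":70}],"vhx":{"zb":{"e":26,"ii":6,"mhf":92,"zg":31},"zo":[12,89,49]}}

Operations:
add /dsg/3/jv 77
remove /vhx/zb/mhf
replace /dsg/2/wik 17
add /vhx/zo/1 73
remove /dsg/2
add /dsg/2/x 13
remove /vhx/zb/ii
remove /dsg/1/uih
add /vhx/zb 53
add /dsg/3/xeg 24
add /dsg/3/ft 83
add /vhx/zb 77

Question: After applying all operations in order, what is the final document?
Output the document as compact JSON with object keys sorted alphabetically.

After op 1 (add /dsg/3/jv 77): {"dsg":[[83,98],{"uf":41,"uih":10,"y":21,"zhm":98},{"ak":24,"avu":16,"s":49,"wik":4},{"jv":77,"x":4},{"f":51,"i":47,"rn":51,"zjq":70}],"vhx":{"zb":{"e":26,"ii":6,"mhf":92,"zg":31},"zo":[12,89,49]}}
After op 2 (remove /vhx/zb/mhf): {"dsg":[[83,98],{"uf":41,"uih":10,"y":21,"zhm":98},{"ak":24,"avu":16,"s":49,"wik":4},{"jv":77,"x":4},{"f":51,"i":47,"rn":51,"zjq":70}],"vhx":{"zb":{"e":26,"ii":6,"zg":31},"zo":[12,89,49]}}
After op 3 (replace /dsg/2/wik 17): {"dsg":[[83,98],{"uf":41,"uih":10,"y":21,"zhm":98},{"ak":24,"avu":16,"s":49,"wik":17},{"jv":77,"x":4},{"f":51,"i":47,"rn":51,"zjq":70}],"vhx":{"zb":{"e":26,"ii":6,"zg":31},"zo":[12,89,49]}}
After op 4 (add /vhx/zo/1 73): {"dsg":[[83,98],{"uf":41,"uih":10,"y":21,"zhm":98},{"ak":24,"avu":16,"s":49,"wik":17},{"jv":77,"x":4},{"f":51,"i":47,"rn":51,"zjq":70}],"vhx":{"zb":{"e":26,"ii":6,"zg":31},"zo":[12,73,89,49]}}
After op 5 (remove /dsg/2): {"dsg":[[83,98],{"uf":41,"uih":10,"y":21,"zhm":98},{"jv":77,"x":4},{"f":51,"i":47,"rn":51,"zjq":70}],"vhx":{"zb":{"e":26,"ii":6,"zg":31},"zo":[12,73,89,49]}}
After op 6 (add /dsg/2/x 13): {"dsg":[[83,98],{"uf":41,"uih":10,"y":21,"zhm":98},{"jv":77,"x":13},{"f":51,"i":47,"rn":51,"zjq":70}],"vhx":{"zb":{"e":26,"ii":6,"zg":31},"zo":[12,73,89,49]}}
After op 7 (remove /vhx/zb/ii): {"dsg":[[83,98],{"uf":41,"uih":10,"y":21,"zhm":98},{"jv":77,"x":13},{"f":51,"i":47,"rn":51,"zjq":70}],"vhx":{"zb":{"e":26,"zg":31},"zo":[12,73,89,49]}}
After op 8 (remove /dsg/1/uih): {"dsg":[[83,98],{"uf":41,"y":21,"zhm":98},{"jv":77,"x":13},{"f":51,"i":47,"rn":51,"zjq":70}],"vhx":{"zb":{"e":26,"zg":31},"zo":[12,73,89,49]}}
After op 9 (add /vhx/zb 53): {"dsg":[[83,98],{"uf":41,"y":21,"zhm":98},{"jv":77,"x":13},{"f":51,"i":47,"rn":51,"zjq":70}],"vhx":{"zb":53,"zo":[12,73,89,49]}}
After op 10 (add /dsg/3/xeg 24): {"dsg":[[83,98],{"uf":41,"y":21,"zhm":98},{"jv":77,"x":13},{"f":51,"i":47,"rn":51,"xeg":24,"zjq":70}],"vhx":{"zb":53,"zo":[12,73,89,49]}}
After op 11 (add /dsg/3/ft 83): {"dsg":[[83,98],{"uf":41,"y":21,"zhm":98},{"jv":77,"x":13},{"f":51,"ft":83,"i":47,"rn":51,"xeg":24,"zjq":70}],"vhx":{"zb":53,"zo":[12,73,89,49]}}
After op 12 (add /vhx/zb 77): {"dsg":[[83,98],{"uf":41,"y":21,"zhm":98},{"jv":77,"x":13},{"f":51,"ft":83,"i":47,"rn":51,"xeg":24,"zjq":70}],"vhx":{"zb":77,"zo":[12,73,89,49]}}

Answer: {"dsg":[[83,98],{"uf":41,"y":21,"zhm":98},{"jv":77,"x":13},{"f":51,"ft":83,"i":47,"rn":51,"xeg":24,"zjq":70}],"vhx":{"zb":77,"zo":[12,73,89,49]}}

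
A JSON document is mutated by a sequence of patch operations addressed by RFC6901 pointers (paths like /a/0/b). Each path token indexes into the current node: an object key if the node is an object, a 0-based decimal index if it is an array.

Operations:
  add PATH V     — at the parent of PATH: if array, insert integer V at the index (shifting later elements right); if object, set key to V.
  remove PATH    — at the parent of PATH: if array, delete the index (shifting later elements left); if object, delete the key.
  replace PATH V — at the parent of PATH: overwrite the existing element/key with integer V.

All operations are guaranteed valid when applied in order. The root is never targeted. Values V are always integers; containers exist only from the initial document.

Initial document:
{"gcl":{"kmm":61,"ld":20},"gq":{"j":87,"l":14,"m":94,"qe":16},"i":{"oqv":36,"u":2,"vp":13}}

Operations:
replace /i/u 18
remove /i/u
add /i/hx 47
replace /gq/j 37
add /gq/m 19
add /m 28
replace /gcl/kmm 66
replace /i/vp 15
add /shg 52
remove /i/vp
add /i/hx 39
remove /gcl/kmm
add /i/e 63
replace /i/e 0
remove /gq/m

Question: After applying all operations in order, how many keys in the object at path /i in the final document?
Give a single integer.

After op 1 (replace /i/u 18): {"gcl":{"kmm":61,"ld":20},"gq":{"j":87,"l":14,"m":94,"qe":16},"i":{"oqv":36,"u":18,"vp":13}}
After op 2 (remove /i/u): {"gcl":{"kmm":61,"ld":20},"gq":{"j":87,"l":14,"m":94,"qe":16},"i":{"oqv":36,"vp":13}}
After op 3 (add /i/hx 47): {"gcl":{"kmm":61,"ld":20},"gq":{"j":87,"l":14,"m":94,"qe":16},"i":{"hx":47,"oqv":36,"vp":13}}
After op 4 (replace /gq/j 37): {"gcl":{"kmm":61,"ld":20},"gq":{"j":37,"l":14,"m":94,"qe":16},"i":{"hx":47,"oqv":36,"vp":13}}
After op 5 (add /gq/m 19): {"gcl":{"kmm":61,"ld":20},"gq":{"j":37,"l":14,"m":19,"qe":16},"i":{"hx":47,"oqv":36,"vp":13}}
After op 6 (add /m 28): {"gcl":{"kmm":61,"ld":20},"gq":{"j":37,"l":14,"m":19,"qe":16},"i":{"hx":47,"oqv":36,"vp":13},"m":28}
After op 7 (replace /gcl/kmm 66): {"gcl":{"kmm":66,"ld":20},"gq":{"j":37,"l":14,"m":19,"qe":16},"i":{"hx":47,"oqv":36,"vp":13},"m":28}
After op 8 (replace /i/vp 15): {"gcl":{"kmm":66,"ld":20},"gq":{"j":37,"l":14,"m":19,"qe":16},"i":{"hx":47,"oqv":36,"vp":15},"m":28}
After op 9 (add /shg 52): {"gcl":{"kmm":66,"ld":20},"gq":{"j":37,"l":14,"m":19,"qe":16},"i":{"hx":47,"oqv":36,"vp":15},"m":28,"shg":52}
After op 10 (remove /i/vp): {"gcl":{"kmm":66,"ld":20},"gq":{"j":37,"l":14,"m":19,"qe":16},"i":{"hx":47,"oqv":36},"m":28,"shg":52}
After op 11 (add /i/hx 39): {"gcl":{"kmm":66,"ld":20},"gq":{"j":37,"l":14,"m":19,"qe":16},"i":{"hx":39,"oqv":36},"m":28,"shg":52}
After op 12 (remove /gcl/kmm): {"gcl":{"ld":20},"gq":{"j":37,"l":14,"m":19,"qe":16},"i":{"hx":39,"oqv":36},"m":28,"shg":52}
After op 13 (add /i/e 63): {"gcl":{"ld":20},"gq":{"j":37,"l":14,"m":19,"qe":16},"i":{"e":63,"hx":39,"oqv":36},"m":28,"shg":52}
After op 14 (replace /i/e 0): {"gcl":{"ld":20},"gq":{"j":37,"l":14,"m":19,"qe":16},"i":{"e":0,"hx":39,"oqv":36},"m":28,"shg":52}
After op 15 (remove /gq/m): {"gcl":{"ld":20},"gq":{"j":37,"l":14,"qe":16},"i":{"e":0,"hx":39,"oqv":36},"m":28,"shg":52}
Size at path /i: 3

Answer: 3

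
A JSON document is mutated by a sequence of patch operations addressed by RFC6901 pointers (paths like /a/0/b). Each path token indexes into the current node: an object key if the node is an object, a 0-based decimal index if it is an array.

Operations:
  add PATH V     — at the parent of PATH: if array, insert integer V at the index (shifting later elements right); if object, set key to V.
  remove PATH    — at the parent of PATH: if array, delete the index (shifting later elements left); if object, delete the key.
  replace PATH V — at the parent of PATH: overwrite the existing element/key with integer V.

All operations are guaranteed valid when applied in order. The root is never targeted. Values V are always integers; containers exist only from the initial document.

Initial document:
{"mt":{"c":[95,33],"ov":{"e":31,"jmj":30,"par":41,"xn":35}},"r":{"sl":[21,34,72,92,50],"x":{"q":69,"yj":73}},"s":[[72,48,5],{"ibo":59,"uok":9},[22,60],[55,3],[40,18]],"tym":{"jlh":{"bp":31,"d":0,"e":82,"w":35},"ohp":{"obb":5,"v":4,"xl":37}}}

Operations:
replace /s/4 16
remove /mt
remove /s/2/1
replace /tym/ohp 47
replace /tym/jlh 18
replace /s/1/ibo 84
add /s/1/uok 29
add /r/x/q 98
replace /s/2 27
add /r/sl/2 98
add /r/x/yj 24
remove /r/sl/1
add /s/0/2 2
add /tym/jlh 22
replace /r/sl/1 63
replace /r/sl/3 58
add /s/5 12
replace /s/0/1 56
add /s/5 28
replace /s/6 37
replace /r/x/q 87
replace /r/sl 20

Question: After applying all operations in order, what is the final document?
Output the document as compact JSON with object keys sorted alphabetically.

After op 1 (replace /s/4 16): {"mt":{"c":[95,33],"ov":{"e":31,"jmj":30,"par":41,"xn":35}},"r":{"sl":[21,34,72,92,50],"x":{"q":69,"yj":73}},"s":[[72,48,5],{"ibo":59,"uok":9},[22,60],[55,3],16],"tym":{"jlh":{"bp":31,"d":0,"e":82,"w":35},"ohp":{"obb":5,"v":4,"xl":37}}}
After op 2 (remove /mt): {"r":{"sl":[21,34,72,92,50],"x":{"q":69,"yj":73}},"s":[[72,48,5],{"ibo":59,"uok":9},[22,60],[55,3],16],"tym":{"jlh":{"bp":31,"d":0,"e":82,"w":35},"ohp":{"obb":5,"v":4,"xl":37}}}
After op 3 (remove /s/2/1): {"r":{"sl":[21,34,72,92,50],"x":{"q":69,"yj":73}},"s":[[72,48,5],{"ibo":59,"uok":9},[22],[55,3],16],"tym":{"jlh":{"bp":31,"d":0,"e":82,"w":35},"ohp":{"obb":5,"v":4,"xl":37}}}
After op 4 (replace /tym/ohp 47): {"r":{"sl":[21,34,72,92,50],"x":{"q":69,"yj":73}},"s":[[72,48,5],{"ibo":59,"uok":9},[22],[55,3],16],"tym":{"jlh":{"bp":31,"d":0,"e":82,"w":35},"ohp":47}}
After op 5 (replace /tym/jlh 18): {"r":{"sl":[21,34,72,92,50],"x":{"q":69,"yj":73}},"s":[[72,48,5],{"ibo":59,"uok":9},[22],[55,3],16],"tym":{"jlh":18,"ohp":47}}
After op 6 (replace /s/1/ibo 84): {"r":{"sl":[21,34,72,92,50],"x":{"q":69,"yj":73}},"s":[[72,48,5],{"ibo":84,"uok":9},[22],[55,3],16],"tym":{"jlh":18,"ohp":47}}
After op 7 (add /s/1/uok 29): {"r":{"sl":[21,34,72,92,50],"x":{"q":69,"yj":73}},"s":[[72,48,5],{"ibo":84,"uok":29},[22],[55,3],16],"tym":{"jlh":18,"ohp":47}}
After op 8 (add /r/x/q 98): {"r":{"sl":[21,34,72,92,50],"x":{"q":98,"yj":73}},"s":[[72,48,5],{"ibo":84,"uok":29},[22],[55,3],16],"tym":{"jlh":18,"ohp":47}}
After op 9 (replace /s/2 27): {"r":{"sl":[21,34,72,92,50],"x":{"q":98,"yj":73}},"s":[[72,48,5],{"ibo":84,"uok":29},27,[55,3],16],"tym":{"jlh":18,"ohp":47}}
After op 10 (add /r/sl/2 98): {"r":{"sl":[21,34,98,72,92,50],"x":{"q":98,"yj":73}},"s":[[72,48,5],{"ibo":84,"uok":29},27,[55,3],16],"tym":{"jlh":18,"ohp":47}}
After op 11 (add /r/x/yj 24): {"r":{"sl":[21,34,98,72,92,50],"x":{"q":98,"yj":24}},"s":[[72,48,5],{"ibo":84,"uok":29},27,[55,3],16],"tym":{"jlh":18,"ohp":47}}
After op 12 (remove /r/sl/1): {"r":{"sl":[21,98,72,92,50],"x":{"q":98,"yj":24}},"s":[[72,48,5],{"ibo":84,"uok":29},27,[55,3],16],"tym":{"jlh":18,"ohp":47}}
After op 13 (add /s/0/2 2): {"r":{"sl":[21,98,72,92,50],"x":{"q":98,"yj":24}},"s":[[72,48,2,5],{"ibo":84,"uok":29},27,[55,3],16],"tym":{"jlh":18,"ohp":47}}
After op 14 (add /tym/jlh 22): {"r":{"sl":[21,98,72,92,50],"x":{"q":98,"yj":24}},"s":[[72,48,2,5],{"ibo":84,"uok":29},27,[55,3],16],"tym":{"jlh":22,"ohp":47}}
After op 15 (replace /r/sl/1 63): {"r":{"sl":[21,63,72,92,50],"x":{"q":98,"yj":24}},"s":[[72,48,2,5],{"ibo":84,"uok":29},27,[55,3],16],"tym":{"jlh":22,"ohp":47}}
After op 16 (replace /r/sl/3 58): {"r":{"sl":[21,63,72,58,50],"x":{"q":98,"yj":24}},"s":[[72,48,2,5],{"ibo":84,"uok":29},27,[55,3],16],"tym":{"jlh":22,"ohp":47}}
After op 17 (add /s/5 12): {"r":{"sl":[21,63,72,58,50],"x":{"q":98,"yj":24}},"s":[[72,48,2,5],{"ibo":84,"uok":29},27,[55,3],16,12],"tym":{"jlh":22,"ohp":47}}
After op 18 (replace /s/0/1 56): {"r":{"sl":[21,63,72,58,50],"x":{"q":98,"yj":24}},"s":[[72,56,2,5],{"ibo":84,"uok":29},27,[55,3],16,12],"tym":{"jlh":22,"ohp":47}}
After op 19 (add /s/5 28): {"r":{"sl":[21,63,72,58,50],"x":{"q":98,"yj":24}},"s":[[72,56,2,5],{"ibo":84,"uok":29},27,[55,3],16,28,12],"tym":{"jlh":22,"ohp":47}}
After op 20 (replace /s/6 37): {"r":{"sl":[21,63,72,58,50],"x":{"q":98,"yj":24}},"s":[[72,56,2,5],{"ibo":84,"uok":29},27,[55,3],16,28,37],"tym":{"jlh":22,"ohp":47}}
After op 21 (replace /r/x/q 87): {"r":{"sl":[21,63,72,58,50],"x":{"q":87,"yj":24}},"s":[[72,56,2,5],{"ibo":84,"uok":29},27,[55,3],16,28,37],"tym":{"jlh":22,"ohp":47}}
After op 22 (replace /r/sl 20): {"r":{"sl":20,"x":{"q":87,"yj":24}},"s":[[72,56,2,5],{"ibo":84,"uok":29},27,[55,3],16,28,37],"tym":{"jlh":22,"ohp":47}}

Answer: {"r":{"sl":20,"x":{"q":87,"yj":24}},"s":[[72,56,2,5],{"ibo":84,"uok":29},27,[55,3],16,28,37],"tym":{"jlh":22,"ohp":47}}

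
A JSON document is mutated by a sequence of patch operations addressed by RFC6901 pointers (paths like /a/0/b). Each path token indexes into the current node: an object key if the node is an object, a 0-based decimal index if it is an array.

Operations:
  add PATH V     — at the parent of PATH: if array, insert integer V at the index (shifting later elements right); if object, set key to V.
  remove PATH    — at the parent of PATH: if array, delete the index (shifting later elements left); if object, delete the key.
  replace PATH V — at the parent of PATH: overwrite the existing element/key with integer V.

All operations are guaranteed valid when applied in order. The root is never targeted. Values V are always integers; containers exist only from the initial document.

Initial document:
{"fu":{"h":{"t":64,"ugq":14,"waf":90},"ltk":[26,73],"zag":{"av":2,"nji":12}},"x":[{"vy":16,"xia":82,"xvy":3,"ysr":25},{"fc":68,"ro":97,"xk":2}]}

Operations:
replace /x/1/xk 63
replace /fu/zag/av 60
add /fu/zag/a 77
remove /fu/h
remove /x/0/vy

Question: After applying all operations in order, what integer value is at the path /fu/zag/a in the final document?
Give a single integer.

After op 1 (replace /x/1/xk 63): {"fu":{"h":{"t":64,"ugq":14,"waf":90},"ltk":[26,73],"zag":{"av":2,"nji":12}},"x":[{"vy":16,"xia":82,"xvy":3,"ysr":25},{"fc":68,"ro":97,"xk":63}]}
After op 2 (replace /fu/zag/av 60): {"fu":{"h":{"t":64,"ugq":14,"waf":90},"ltk":[26,73],"zag":{"av":60,"nji":12}},"x":[{"vy":16,"xia":82,"xvy":3,"ysr":25},{"fc":68,"ro":97,"xk":63}]}
After op 3 (add /fu/zag/a 77): {"fu":{"h":{"t":64,"ugq":14,"waf":90},"ltk":[26,73],"zag":{"a":77,"av":60,"nji":12}},"x":[{"vy":16,"xia":82,"xvy":3,"ysr":25},{"fc":68,"ro":97,"xk":63}]}
After op 4 (remove /fu/h): {"fu":{"ltk":[26,73],"zag":{"a":77,"av":60,"nji":12}},"x":[{"vy":16,"xia":82,"xvy":3,"ysr":25},{"fc":68,"ro":97,"xk":63}]}
After op 5 (remove /x/0/vy): {"fu":{"ltk":[26,73],"zag":{"a":77,"av":60,"nji":12}},"x":[{"xia":82,"xvy":3,"ysr":25},{"fc":68,"ro":97,"xk":63}]}
Value at /fu/zag/a: 77

Answer: 77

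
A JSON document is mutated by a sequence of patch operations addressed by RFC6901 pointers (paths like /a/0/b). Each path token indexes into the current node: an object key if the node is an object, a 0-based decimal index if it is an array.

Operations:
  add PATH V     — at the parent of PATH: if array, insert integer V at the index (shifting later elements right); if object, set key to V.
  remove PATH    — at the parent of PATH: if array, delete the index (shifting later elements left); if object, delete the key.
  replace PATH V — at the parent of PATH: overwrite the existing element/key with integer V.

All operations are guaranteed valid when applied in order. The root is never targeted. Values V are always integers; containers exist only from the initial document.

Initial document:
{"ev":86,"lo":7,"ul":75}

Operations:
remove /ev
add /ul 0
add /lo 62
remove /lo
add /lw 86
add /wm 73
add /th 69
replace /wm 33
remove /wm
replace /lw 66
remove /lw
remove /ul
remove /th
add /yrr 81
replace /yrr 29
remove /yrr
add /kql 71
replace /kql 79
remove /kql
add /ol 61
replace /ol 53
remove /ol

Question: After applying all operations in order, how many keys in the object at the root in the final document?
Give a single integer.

Answer: 0

Derivation:
After op 1 (remove /ev): {"lo":7,"ul":75}
After op 2 (add /ul 0): {"lo":7,"ul":0}
After op 3 (add /lo 62): {"lo":62,"ul":0}
After op 4 (remove /lo): {"ul":0}
After op 5 (add /lw 86): {"lw":86,"ul":0}
After op 6 (add /wm 73): {"lw":86,"ul":0,"wm":73}
After op 7 (add /th 69): {"lw":86,"th":69,"ul":0,"wm":73}
After op 8 (replace /wm 33): {"lw":86,"th":69,"ul":0,"wm":33}
After op 9 (remove /wm): {"lw":86,"th":69,"ul":0}
After op 10 (replace /lw 66): {"lw":66,"th":69,"ul":0}
After op 11 (remove /lw): {"th":69,"ul":0}
After op 12 (remove /ul): {"th":69}
After op 13 (remove /th): {}
After op 14 (add /yrr 81): {"yrr":81}
After op 15 (replace /yrr 29): {"yrr":29}
After op 16 (remove /yrr): {}
After op 17 (add /kql 71): {"kql":71}
After op 18 (replace /kql 79): {"kql":79}
After op 19 (remove /kql): {}
After op 20 (add /ol 61): {"ol":61}
After op 21 (replace /ol 53): {"ol":53}
After op 22 (remove /ol): {}
Size at the root: 0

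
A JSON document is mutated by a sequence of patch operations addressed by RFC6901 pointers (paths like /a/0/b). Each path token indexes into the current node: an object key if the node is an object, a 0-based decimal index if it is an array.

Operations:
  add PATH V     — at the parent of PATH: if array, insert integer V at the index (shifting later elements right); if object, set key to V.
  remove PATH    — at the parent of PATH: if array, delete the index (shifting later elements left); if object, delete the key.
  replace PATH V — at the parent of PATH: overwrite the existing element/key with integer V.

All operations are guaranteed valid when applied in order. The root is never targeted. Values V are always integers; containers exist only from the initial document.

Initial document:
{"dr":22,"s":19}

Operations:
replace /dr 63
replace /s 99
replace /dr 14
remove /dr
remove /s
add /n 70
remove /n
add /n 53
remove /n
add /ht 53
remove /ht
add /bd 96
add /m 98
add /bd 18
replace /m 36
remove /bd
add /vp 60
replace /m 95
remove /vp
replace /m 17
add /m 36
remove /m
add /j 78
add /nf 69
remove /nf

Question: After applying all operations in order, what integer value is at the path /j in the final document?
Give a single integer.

After op 1 (replace /dr 63): {"dr":63,"s":19}
After op 2 (replace /s 99): {"dr":63,"s":99}
After op 3 (replace /dr 14): {"dr":14,"s":99}
After op 4 (remove /dr): {"s":99}
After op 5 (remove /s): {}
After op 6 (add /n 70): {"n":70}
After op 7 (remove /n): {}
After op 8 (add /n 53): {"n":53}
After op 9 (remove /n): {}
After op 10 (add /ht 53): {"ht":53}
After op 11 (remove /ht): {}
After op 12 (add /bd 96): {"bd":96}
After op 13 (add /m 98): {"bd":96,"m":98}
After op 14 (add /bd 18): {"bd":18,"m":98}
After op 15 (replace /m 36): {"bd":18,"m":36}
After op 16 (remove /bd): {"m":36}
After op 17 (add /vp 60): {"m":36,"vp":60}
After op 18 (replace /m 95): {"m":95,"vp":60}
After op 19 (remove /vp): {"m":95}
After op 20 (replace /m 17): {"m":17}
After op 21 (add /m 36): {"m":36}
After op 22 (remove /m): {}
After op 23 (add /j 78): {"j":78}
After op 24 (add /nf 69): {"j":78,"nf":69}
After op 25 (remove /nf): {"j":78}
Value at /j: 78

Answer: 78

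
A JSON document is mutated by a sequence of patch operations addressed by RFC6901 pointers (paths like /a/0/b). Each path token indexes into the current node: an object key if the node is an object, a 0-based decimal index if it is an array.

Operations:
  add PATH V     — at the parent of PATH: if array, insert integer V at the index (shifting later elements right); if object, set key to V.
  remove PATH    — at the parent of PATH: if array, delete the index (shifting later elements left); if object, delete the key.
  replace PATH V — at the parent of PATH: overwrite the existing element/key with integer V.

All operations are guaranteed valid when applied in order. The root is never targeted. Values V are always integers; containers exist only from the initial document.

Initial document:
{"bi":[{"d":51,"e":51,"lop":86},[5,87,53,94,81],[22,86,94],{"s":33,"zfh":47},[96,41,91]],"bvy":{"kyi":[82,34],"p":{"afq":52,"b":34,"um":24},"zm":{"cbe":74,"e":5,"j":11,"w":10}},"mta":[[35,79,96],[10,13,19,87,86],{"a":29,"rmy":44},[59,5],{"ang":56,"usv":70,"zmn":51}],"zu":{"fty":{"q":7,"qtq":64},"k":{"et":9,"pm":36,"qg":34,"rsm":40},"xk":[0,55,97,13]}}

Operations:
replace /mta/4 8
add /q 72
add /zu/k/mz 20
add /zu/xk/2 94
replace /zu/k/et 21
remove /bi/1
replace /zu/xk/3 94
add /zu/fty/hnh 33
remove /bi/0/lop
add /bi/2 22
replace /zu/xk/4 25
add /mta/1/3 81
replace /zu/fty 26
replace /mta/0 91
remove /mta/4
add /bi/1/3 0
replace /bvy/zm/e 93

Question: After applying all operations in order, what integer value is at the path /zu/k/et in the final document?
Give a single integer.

Answer: 21

Derivation:
After op 1 (replace /mta/4 8): {"bi":[{"d":51,"e":51,"lop":86},[5,87,53,94,81],[22,86,94],{"s":33,"zfh":47},[96,41,91]],"bvy":{"kyi":[82,34],"p":{"afq":52,"b":34,"um":24},"zm":{"cbe":74,"e":5,"j":11,"w":10}},"mta":[[35,79,96],[10,13,19,87,86],{"a":29,"rmy":44},[59,5],8],"zu":{"fty":{"q":7,"qtq":64},"k":{"et":9,"pm":36,"qg":34,"rsm":40},"xk":[0,55,97,13]}}
After op 2 (add /q 72): {"bi":[{"d":51,"e":51,"lop":86},[5,87,53,94,81],[22,86,94],{"s":33,"zfh":47},[96,41,91]],"bvy":{"kyi":[82,34],"p":{"afq":52,"b":34,"um":24},"zm":{"cbe":74,"e":5,"j":11,"w":10}},"mta":[[35,79,96],[10,13,19,87,86],{"a":29,"rmy":44},[59,5],8],"q":72,"zu":{"fty":{"q":7,"qtq":64},"k":{"et":9,"pm":36,"qg":34,"rsm":40},"xk":[0,55,97,13]}}
After op 3 (add /zu/k/mz 20): {"bi":[{"d":51,"e":51,"lop":86},[5,87,53,94,81],[22,86,94],{"s":33,"zfh":47},[96,41,91]],"bvy":{"kyi":[82,34],"p":{"afq":52,"b":34,"um":24},"zm":{"cbe":74,"e":5,"j":11,"w":10}},"mta":[[35,79,96],[10,13,19,87,86],{"a":29,"rmy":44},[59,5],8],"q":72,"zu":{"fty":{"q":7,"qtq":64},"k":{"et":9,"mz":20,"pm":36,"qg":34,"rsm":40},"xk":[0,55,97,13]}}
After op 4 (add /zu/xk/2 94): {"bi":[{"d":51,"e":51,"lop":86},[5,87,53,94,81],[22,86,94],{"s":33,"zfh":47},[96,41,91]],"bvy":{"kyi":[82,34],"p":{"afq":52,"b":34,"um":24},"zm":{"cbe":74,"e":5,"j":11,"w":10}},"mta":[[35,79,96],[10,13,19,87,86],{"a":29,"rmy":44},[59,5],8],"q":72,"zu":{"fty":{"q":7,"qtq":64},"k":{"et":9,"mz":20,"pm":36,"qg":34,"rsm":40},"xk":[0,55,94,97,13]}}
After op 5 (replace /zu/k/et 21): {"bi":[{"d":51,"e":51,"lop":86},[5,87,53,94,81],[22,86,94],{"s":33,"zfh":47},[96,41,91]],"bvy":{"kyi":[82,34],"p":{"afq":52,"b":34,"um":24},"zm":{"cbe":74,"e":5,"j":11,"w":10}},"mta":[[35,79,96],[10,13,19,87,86],{"a":29,"rmy":44},[59,5],8],"q":72,"zu":{"fty":{"q":7,"qtq":64},"k":{"et":21,"mz":20,"pm":36,"qg":34,"rsm":40},"xk":[0,55,94,97,13]}}
After op 6 (remove /bi/1): {"bi":[{"d":51,"e":51,"lop":86},[22,86,94],{"s":33,"zfh":47},[96,41,91]],"bvy":{"kyi":[82,34],"p":{"afq":52,"b":34,"um":24},"zm":{"cbe":74,"e":5,"j":11,"w":10}},"mta":[[35,79,96],[10,13,19,87,86],{"a":29,"rmy":44},[59,5],8],"q":72,"zu":{"fty":{"q":7,"qtq":64},"k":{"et":21,"mz":20,"pm":36,"qg":34,"rsm":40},"xk":[0,55,94,97,13]}}
After op 7 (replace /zu/xk/3 94): {"bi":[{"d":51,"e":51,"lop":86},[22,86,94],{"s":33,"zfh":47},[96,41,91]],"bvy":{"kyi":[82,34],"p":{"afq":52,"b":34,"um":24},"zm":{"cbe":74,"e":5,"j":11,"w":10}},"mta":[[35,79,96],[10,13,19,87,86],{"a":29,"rmy":44},[59,5],8],"q":72,"zu":{"fty":{"q":7,"qtq":64},"k":{"et":21,"mz":20,"pm":36,"qg":34,"rsm":40},"xk":[0,55,94,94,13]}}
After op 8 (add /zu/fty/hnh 33): {"bi":[{"d":51,"e":51,"lop":86},[22,86,94],{"s":33,"zfh":47},[96,41,91]],"bvy":{"kyi":[82,34],"p":{"afq":52,"b":34,"um":24},"zm":{"cbe":74,"e":5,"j":11,"w":10}},"mta":[[35,79,96],[10,13,19,87,86],{"a":29,"rmy":44},[59,5],8],"q":72,"zu":{"fty":{"hnh":33,"q":7,"qtq":64},"k":{"et":21,"mz":20,"pm":36,"qg":34,"rsm":40},"xk":[0,55,94,94,13]}}
After op 9 (remove /bi/0/lop): {"bi":[{"d":51,"e":51},[22,86,94],{"s":33,"zfh":47},[96,41,91]],"bvy":{"kyi":[82,34],"p":{"afq":52,"b":34,"um":24},"zm":{"cbe":74,"e":5,"j":11,"w":10}},"mta":[[35,79,96],[10,13,19,87,86],{"a":29,"rmy":44},[59,5],8],"q":72,"zu":{"fty":{"hnh":33,"q":7,"qtq":64},"k":{"et":21,"mz":20,"pm":36,"qg":34,"rsm":40},"xk":[0,55,94,94,13]}}
After op 10 (add /bi/2 22): {"bi":[{"d":51,"e":51},[22,86,94],22,{"s":33,"zfh":47},[96,41,91]],"bvy":{"kyi":[82,34],"p":{"afq":52,"b":34,"um":24},"zm":{"cbe":74,"e":5,"j":11,"w":10}},"mta":[[35,79,96],[10,13,19,87,86],{"a":29,"rmy":44},[59,5],8],"q":72,"zu":{"fty":{"hnh":33,"q":7,"qtq":64},"k":{"et":21,"mz":20,"pm":36,"qg":34,"rsm":40},"xk":[0,55,94,94,13]}}
After op 11 (replace /zu/xk/4 25): {"bi":[{"d":51,"e":51},[22,86,94],22,{"s":33,"zfh":47},[96,41,91]],"bvy":{"kyi":[82,34],"p":{"afq":52,"b":34,"um":24},"zm":{"cbe":74,"e":5,"j":11,"w":10}},"mta":[[35,79,96],[10,13,19,87,86],{"a":29,"rmy":44},[59,5],8],"q":72,"zu":{"fty":{"hnh":33,"q":7,"qtq":64},"k":{"et":21,"mz":20,"pm":36,"qg":34,"rsm":40},"xk":[0,55,94,94,25]}}
After op 12 (add /mta/1/3 81): {"bi":[{"d":51,"e":51},[22,86,94],22,{"s":33,"zfh":47},[96,41,91]],"bvy":{"kyi":[82,34],"p":{"afq":52,"b":34,"um":24},"zm":{"cbe":74,"e":5,"j":11,"w":10}},"mta":[[35,79,96],[10,13,19,81,87,86],{"a":29,"rmy":44},[59,5],8],"q":72,"zu":{"fty":{"hnh":33,"q":7,"qtq":64},"k":{"et":21,"mz":20,"pm":36,"qg":34,"rsm":40},"xk":[0,55,94,94,25]}}
After op 13 (replace /zu/fty 26): {"bi":[{"d":51,"e":51},[22,86,94],22,{"s":33,"zfh":47},[96,41,91]],"bvy":{"kyi":[82,34],"p":{"afq":52,"b":34,"um":24},"zm":{"cbe":74,"e":5,"j":11,"w":10}},"mta":[[35,79,96],[10,13,19,81,87,86],{"a":29,"rmy":44},[59,5],8],"q":72,"zu":{"fty":26,"k":{"et":21,"mz":20,"pm":36,"qg":34,"rsm":40},"xk":[0,55,94,94,25]}}
After op 14 (replace /mta/0 91): {"bi":[{"d":51,"e":51},[22,86,94],22,{"s":33,"zfh":47},[96,41,91]],"bvy":{"kyi":[82,34],"p":{"afq":52,"b":34,"um":24},"zm":{"cbe":74,"e":5,"j":11,"w":10}},"mta":[91,[10,13,19,81,87,86],{"a":29,"rmy":44},[59,5],8],"q":72,"zu":{"fty":26,"k":{"et":21,"mz":20,"pm":36,"qg":34,"rsm":40},"xk":[0,55,94,94,25]}}
After op 15 (remove /mta/4): {"bi":[{"d":51,"e":51},[22,86,94],22,{"s":33,"zfh":47},[96,41,91]],"bvy":{"kyi":[82,34],"p":{"afq":52,"b":34,"um":24},"zm":{"cbe":74,"e":5,"j":11,"w":10}},"mta":[91,[10,13,19,81,87,86],{"a":29,"rmy":44},[59,5]],"q":72,"zu":{"fty":26,"k":{"et":21,"mz":20,"pm":36,"qg":34,"rsm":40},"xk":[0,55,94,94,25]}}
After op 16 (add /bi/1/3 0): {"bi":[{"d":51,"e":51},[22,86,94,0],22,{"s":33,"zfh":47},[96,41,91]],"bvy":{"kyi":[82,34],"p":{"afq":52,"b":34,"um":24},"zm":{"cbe":74,"e":5,"j":11,"w":10}},"mta":[91,[10,13,19,81,87,86],{"a":29,"rmy":44},[59,5]],"q":72,"zu":{"fty":26,"k":{"et":21,"mz":20,"pm":36,"qg":34,"rsm":40},"xk":[0,55,94,94,25]}}
After op 17 (replace /bvy/zm/e 93): {"bi":[{"d":51,"e":51},[22,86,94,0],22,{"s":33,"zfh":47},[96,41,91]],"bvy":{"kyi":[82,34],"p":{"afq":52,"b":34,"um":24},"zm":{"cbe":74,"e":93,"j":11,"w":10}},"mta":[91,[10,13,19,81,87,86],{"a":29,"rmy":44},[59,5]],"q":72,"zu":{"fty":26,"k":{"et":21,"mz":20,"pm":36,"qg":34,"rsm":40},"xk":[0,55,94,94,25]}}
Value at /zu/k/et: 21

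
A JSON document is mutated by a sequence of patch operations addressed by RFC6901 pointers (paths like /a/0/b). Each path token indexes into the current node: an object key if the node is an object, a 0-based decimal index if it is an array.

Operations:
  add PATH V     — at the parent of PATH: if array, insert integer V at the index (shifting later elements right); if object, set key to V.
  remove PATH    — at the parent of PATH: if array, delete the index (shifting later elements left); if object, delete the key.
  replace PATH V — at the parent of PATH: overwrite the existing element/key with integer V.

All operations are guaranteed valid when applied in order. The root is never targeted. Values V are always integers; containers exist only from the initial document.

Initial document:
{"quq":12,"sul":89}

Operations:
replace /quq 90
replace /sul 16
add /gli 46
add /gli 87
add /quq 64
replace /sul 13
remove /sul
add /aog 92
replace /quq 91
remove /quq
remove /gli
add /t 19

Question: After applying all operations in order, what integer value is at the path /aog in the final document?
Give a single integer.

After op 1 (replace /quq 90): {"quq":90,"sul":89}
After op 2 (replace /sul 16): {"quq":90,"sul":16}
After op 3 (add /gli 46): {"gli":46,"quq":90,"sul":16}
After op 4 (add /gli 87): {"gli":87,"quq":90,"sul":16}
After op 5 (add /quq 64): {"gli":87,"quq":64,"sul":16}
After op 6 (replace /sul 13): {"gli":87,"quq":64,"sul":13}
After op 7 (remove /sul): {"gli":87,"quq":64}
After op 8 (add /aog 92): {"aog":92,"gli":87,"quq":64}
After op 9 (replace /quq 91): {"aog":92,"gli":87,"quq":91}
After op 10 (remove /quq): {"aog":92,"gli":87}
After op 11 (remove /gli): {"aog":92}
After op 12 (add /t 19): {"aog":92,"t":19}
Value at /aog: 92

Answer: 92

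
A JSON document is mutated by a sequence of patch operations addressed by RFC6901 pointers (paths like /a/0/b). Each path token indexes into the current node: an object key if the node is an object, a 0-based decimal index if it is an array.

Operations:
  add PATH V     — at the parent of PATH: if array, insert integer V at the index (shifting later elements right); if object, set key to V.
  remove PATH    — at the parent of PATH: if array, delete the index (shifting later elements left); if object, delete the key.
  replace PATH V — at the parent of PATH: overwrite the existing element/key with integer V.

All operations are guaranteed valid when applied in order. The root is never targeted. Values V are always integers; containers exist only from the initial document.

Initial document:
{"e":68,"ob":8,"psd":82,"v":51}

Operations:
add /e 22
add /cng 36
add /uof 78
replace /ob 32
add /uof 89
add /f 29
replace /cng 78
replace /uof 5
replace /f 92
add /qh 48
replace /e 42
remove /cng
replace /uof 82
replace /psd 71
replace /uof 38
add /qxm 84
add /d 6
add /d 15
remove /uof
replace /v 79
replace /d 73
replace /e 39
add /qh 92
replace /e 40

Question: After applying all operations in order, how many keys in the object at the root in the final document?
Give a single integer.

After op 1 (add /e 22): {"e":22,"ob":8,"psd":82,"v":51}
After op 2 (add /cng 36): {"cng":36,"e":22,"ob":8,"psd":82,"v":51}
After op 3 (add /uof 78): {"cng":36,"e":22,"ob":8,"psd":82,"uof":78,"v":51}
After op 4 (replace /ob 32): {"cng":36,"e":22,"ob":32,"psd":82,"uof":78,"v":51}
After op 5 (add /uof 89): {"cng":36,"e":22,"ob":32,"psd":82,"uof":89,"v":51}
After op 6 (add /f 29): {"cng":36,"e":22,"f":29,"ob":32,"psd":82,"uof":89,"v":51}
After op 7 (replace /cng 78): {"cng":78,"e":22,"f":29,"ob":32,"psd":82,"uof":89,"v":51}
After op 8 (replace /uof 5): {"cng":78,"e":22,"f":29,"ob":32,"psd":82,"uof":5,"v":51}
After op 9 (replace /f 92): {"cng":78,"e":22,"f":92,"ob":32,"psd":82,"uof":5,"v":51}
After op 10 (add /qh 48): {"cng":78,"e":22,"f":92,"ob":32,"psd":82,"qh":48,"uof":5,"v":51}
After op 11 (replace /e 42): {"cng":78,"e":42,"f":92,"ob":32,"psd":82,"qh":48,"uof":5,"v":51}
After op 12 (remove /cng): {"e":42,"f":92,"ob":32,"psd":82,"qh":48,"uof":5,"v":51}
After op 13 (replace /uof 82): {"e":42,"f":92,"ob":32,"psd":82,"qh":48,"uof":82,"v":51}
After op 14 (replace /psd 71): {"e":42,"f":92,"ob":32,"psd":71,"qh":48,"uof":82,"v":51}
After op 15 (replace /uof 38): {"e":42,"f":92,"ob":32,"psd":71,"qh":48,"uof":38,"v":51}
After op 16 (add /qxm 84): {"e":42,"f":92,"ob":32,"psd":71,"qh":48,"qxm":84,"uof":38,"v":51}
After op 17 (add /d 6): {"d":6,"e":42,"f":92,"ob":32,"psd":71,"qh":48,"qxm":84,"uof":38,"v":51}
After op 18 (add /d 15): {"d":15,"e":42,"f":92,"ob":32,"psd":71,"qh":48,"qxm":84,"uof":38,"v":51}
After op 19 (remove /uof): {"d":15,"e":42,"f":92,"ob":32,"psd":71,"qh":48,"qxm":84,"v":51}
After op 20 (replace /v 79): {"d":15,"e":42,"f":92,"ob":32,"psd":71,"qh":48,"qxm":84,"v":79}
After op 21 (replace /d 73): {"d":73,"e":42,"f":92,"ob":32,"psd":71,"qh":48,"qxm":84,"v":79}
After op 22 (replace /e 39): {"d":73,"e":39,"f":92,"ob":32,"psd":71,"qh":48,"qxm":84,"v":79}
After op 23 (add /qh 92): {"d":73,"e":39,"f":92,"ob":32,"psd":71,"qh":92,"qxm":84,"v":79}
After op 24 (replace /e 40): {"d":73,"e":40,"f":92,"ob":32,"psd":71,"qh":92,"qxm":84,"v":79}
Size at the root: 8

Answer: 8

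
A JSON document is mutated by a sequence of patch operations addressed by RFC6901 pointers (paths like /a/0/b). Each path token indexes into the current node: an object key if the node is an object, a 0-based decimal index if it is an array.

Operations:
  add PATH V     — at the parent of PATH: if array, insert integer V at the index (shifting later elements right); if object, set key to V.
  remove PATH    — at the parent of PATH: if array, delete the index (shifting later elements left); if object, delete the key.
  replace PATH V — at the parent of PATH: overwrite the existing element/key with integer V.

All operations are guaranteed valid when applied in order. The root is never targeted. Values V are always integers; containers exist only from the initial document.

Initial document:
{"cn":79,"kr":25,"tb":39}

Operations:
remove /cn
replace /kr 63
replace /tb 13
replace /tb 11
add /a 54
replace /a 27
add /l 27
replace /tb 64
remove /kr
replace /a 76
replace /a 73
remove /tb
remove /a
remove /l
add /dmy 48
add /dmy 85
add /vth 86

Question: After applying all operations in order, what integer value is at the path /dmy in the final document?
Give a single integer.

Answer: 85

Derivation:
After op 1 (remove /cn): {"kr":25,"tb":39}
After op 2 (replace /kr 63): {"kr":63,"tb":39}
After op 3 (replace /tb 13): {"kr":63,"tb":13}
After op 4 (replace /tb 11): {"kr":63,"tb":11}
After op 5 (add /a 54): {"a":54,"kr":63,"tb":11}
After op 6 (replace /a 27): {"a":27,"kr":63,"tb":11}
After op 7 (add /l 27): {"a":27,"kr":63,"l":27,"tb":11}
After op 8 (replace /tb 64): {"a":27,"kr":63,"l":27,"tb":64}
After op 9 (remove /kr): {"a":27,"l":27,"tb":64}
After op 10 (replace /a 76): {"a":76,"l":27,"tb":64}
After op 11 (replace /a 73): {"a":73,"l":27,"tb":64}
After op 12 (remove /tb): {"a":73,"l":27}
After op 13 (remove /a): {"l":27}
After op 14 (remove /l): {}
After op 15 (add /dmy 48): {"dmy":48}
After op 16 (add /dmy 85): {"dmy":85}
After op 17 (add /vth 86): {"dmy":85,"vth":86}
Value at /dmy: 85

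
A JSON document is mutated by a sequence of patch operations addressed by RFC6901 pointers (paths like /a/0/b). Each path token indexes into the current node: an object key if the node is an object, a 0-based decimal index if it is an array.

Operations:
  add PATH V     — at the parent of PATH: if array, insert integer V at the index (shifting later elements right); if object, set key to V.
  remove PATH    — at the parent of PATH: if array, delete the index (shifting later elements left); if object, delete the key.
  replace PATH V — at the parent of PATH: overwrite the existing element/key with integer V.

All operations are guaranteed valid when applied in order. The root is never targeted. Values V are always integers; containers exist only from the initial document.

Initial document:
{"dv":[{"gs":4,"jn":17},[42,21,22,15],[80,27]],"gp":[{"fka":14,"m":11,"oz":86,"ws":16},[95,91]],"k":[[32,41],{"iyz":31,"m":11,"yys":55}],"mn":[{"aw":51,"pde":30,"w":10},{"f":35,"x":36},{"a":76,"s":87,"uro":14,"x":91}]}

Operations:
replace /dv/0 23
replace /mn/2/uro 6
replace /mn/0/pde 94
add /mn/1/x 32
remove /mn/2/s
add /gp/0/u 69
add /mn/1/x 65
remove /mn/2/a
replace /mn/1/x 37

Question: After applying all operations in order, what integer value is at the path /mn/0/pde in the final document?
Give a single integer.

Answer: 94

Derivation:
After op 1 (replace /dv/0 23): {"dv":[23,[42,21,22,15],[80,27]],"gp":[{"fka":14,"m":11,"oz":86,"ws":16},[95,91]],"k":[[32,41],{"iyz":31,"m":11,"yys":55}],"mn":[{"aw":51,"pde":30,"w":10},{"f":35,"x":36},{"a":76,"s":87,"uro":14,"x":91}]}
After op 2 (replace /mn/2/uro 6): {"dv":[23,[42,21,22,15],[80,27]],"gp":[{"fka":14,"m":11,"oz":86,"ws":16},[95,91]],"k":[[32,41],{"iyz":31,"m":11,"yys":55}],"mn":[{"aw":51,"pde":30,"w":10},{"f":35,"x":36},{"a":76,"s":87,"uro":6,"x":91}]}
After op 3 (replace /mn/0/pde 94): {"dv":[23,[42,21,22,15],[80,27]],"gp":[{"fka":14,"m":11,"oz":86,"ws":16},[95,91]],"k":[[32,41],{"iyz":31,"m":11,"yys":55}],"mn":[{"aw":51,"pde":94,"w":10},{"f":35,"x":36},{"a":76,"s":87,"uro":6,"x":91}]}
After op 4 (add /mn/1/x 32): {"dv":[23,[42,21,22,15],[80,27]],"gp":[{"fka":14,"m":11,"oz":86,"ws":16},[95,91]],"k":[[32,41],{"iyz":31,"m":11,"yys":55}],"mn":[{"aw":51,"pde":94,"w":10},{"f":35,"x":32},{"a":76,"s":87,"uro":6,"x":91}]}
After op 5 (remove /mn/2/s): {"dv":[23,[42,21,22,15],[80,27]],"gp":[{"fka":14,"m":11,"oz":86,"ws":16},[95,91]],"k":[[32,41],{"iyz":31,"m":11,"yys":55}],"mn":[{"aw":51,"pde":94,"w":10},{"f":35,"x":32},{"a":76,"uro":6,"x":91}]}
After op 6 (add /gp/0/u 69): {"dv":[23,[42,21,22,15],[80,27]],"gp":[{"fka":14,"m":11,"oz":86,"u":69,"ws":16},[95,91]],"k":[[32,41],{"iyz":31,"m":11,"yys":55}],"mn":[{"aw":51,"pde":94,"w":10},{"f":35,"x":32},{"a":76,"uro":6,"x":91}]}
After op 7 (add /mn/1/x 65): {"dv":[23,[42,21,22,15],[80,27]],"gp":[{"fka":14,"m":11,"oz":86,"u":69,"ws":16},[95,91]],"k":[[32,41],{"iyz":31,"m":11,"yys":55}],"mn":[{"aw":51,"pde":94,"w":10},{"f":35,"x":65},{"a":76,"uro":6,"x":91}]}
After op 8 (remove /mn/2/a): {"dv":[23,[42,21,22,15],[80,27]],"gp":[{"fka":14,"m":11,"oz":86,"u":69,"ws":16},[95,91]],"k":[[32,41],{"iyz":31,"m":11,"yys":55}],"mn":[{"aw":51,"pde":94,"w":10},{"f":35,"x":65},{"uro":6,"x":91}]}
After op 9 (replace /mn/1/x 37): {"dv":[23,[42,21,22,15],[80,27]],"gp":[{"fka":14,"m":11,"oz":86,"u":69,"ws":16},[95,91]],"k":[[32,41],{"iyz":31,"m":11,"yys":55}],"mn":[{"aw":51,"pde":94,"w":10},{"f":35,"x":37},{"uro":6,"x":91}]}
Value at /mn/0/pde: 94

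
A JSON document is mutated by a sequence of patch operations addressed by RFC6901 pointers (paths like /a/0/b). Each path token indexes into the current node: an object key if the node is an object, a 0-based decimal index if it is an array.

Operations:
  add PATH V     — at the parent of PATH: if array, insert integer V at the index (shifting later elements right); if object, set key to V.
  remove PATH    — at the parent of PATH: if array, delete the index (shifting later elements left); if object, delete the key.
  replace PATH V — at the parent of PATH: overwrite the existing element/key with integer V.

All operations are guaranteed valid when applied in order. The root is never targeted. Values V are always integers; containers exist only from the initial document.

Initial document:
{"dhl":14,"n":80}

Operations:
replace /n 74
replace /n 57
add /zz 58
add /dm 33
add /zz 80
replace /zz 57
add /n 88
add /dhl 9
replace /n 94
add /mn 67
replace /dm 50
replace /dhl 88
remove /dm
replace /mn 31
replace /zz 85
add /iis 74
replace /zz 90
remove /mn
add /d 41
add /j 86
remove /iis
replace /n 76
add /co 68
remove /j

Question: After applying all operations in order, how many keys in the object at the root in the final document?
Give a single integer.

After op 1 (replace /n 74): {"dhl":14,"n":74}
After op 2 (replace /n 57): {"dhl":14,"n":57}
After op 3 (add /zz 58): {"dhl":14,"n":57,"zz":58}
After op 4 (add /dm 33): {"dhl":14,"dm":33,"n":57,"zz":58}
After op 5 (add /zz 80): {"dhl":14,"dm":33,"n":57,"zz":80}
After op 6 (replace /zz 57): {"dhl":14,"dm":33,"n":57,"zz":57}
After op 7 (add /n 88): {"dhl":14,"dm":33,"n":88,"zz":57}
After op 8 (add /dhl 9): {"dhl":9,"dm":33,"n":88,"zz":57}
After op 9 (replace /n 94): {"dhl":9,"dm":33,"n":94,"zz":57}
After op 10 (add /mn 67): {"dhl":9,"dm":33,"mn":67,"n":94,"zz":57}
After op 11 (replace /dm 50): {"dhl":9,"dm":50,"mn":67,"n":94,"zz":57}
After op 12 (replace /dhl 88): {"dhl":88,"dm":50,"mn":67,"n":94,"zz":57}
After op 13 (remove /dm): {"dhl":88,"mn":67,"n":94,"zz":57}
After op 14 (replace /mn 31): {"dhl":88,"mn":31,"n":94,"zz":57}
After op 15 (replace /zz 85): {"dhl":88,"mn":31,"n":94,"zz":85}
After op 16 (add /iis 74): {"dhl":88,"iis":74,"mn":31,"n":94,"zz":85}
After op 17 (replace /zz 90): {"dhl":88,"iis":74,"mn":31,"n":94,"zz":90}
After op 18 (remove /mn): {"dhl":88,"iis":74,"n":94,"zz":90}
After op 19 (add /d 41): {"d":41,"dhl":88,"iis":74,"n":94,"zz":90}
After op 20 (add /j 86): {"d":41,"dhl":88,"iis":74,"j":86,"n":94,"zz":90}
After op 21 (remove /iis): {"d":41,"dhl":88,"j":86,"n":94,"zz":90}
After op 22 (replace /n 76): {"d":41,"dhl":88,"j":86,"n":76,"zz":90}
After op 23 (add /co 68): {"co":68,"d":41,"dhl":88,"j":86,"n":76,"zz":90}
After op 24 (remove /j): {"co":68,"d":41,"dhl":88,"n":76,"zz":90}
Size at the root: 5

Answer: 5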